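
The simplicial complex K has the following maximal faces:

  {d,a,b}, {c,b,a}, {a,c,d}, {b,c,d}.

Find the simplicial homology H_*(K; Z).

We work with the vertex ordering a < b < c < d. The simplices of K, each written with vertices in increasing order, are:

  0-simplices (4): a, b, c, d
  1-simplices (6): ab, ac, ad, bc, bd, cd
  2-simplices (4): abc, abd, acd, bcd

giving chain groups C_0 ≅ Z^4, C_1 ≅ Z^6, C_2 ≅ Z^4.

Boundary ∂_1: C_1 → C_0 sends each edge [p,q] (with p < q) to q − p.
This gives a 4×6 integer matrix of rank 3; reducing to Smith normal form yields diagonal entries (1,1,1).

∂_2: C_2 → C_1 sends each 2-simplex [p,q,r] to [q,r] − [p,r] + [p,q]. For instance
  ∂bcd = cd − bd + bc,
  ∂acd = cd − ad + ac.
The 6×4 boundary matrix has rank 3 and Smith normal form diag(1,1,1).

Computing H_k = (kernel of ∂_k) / (image of ∂_{k+1}):

  H_0: rank C_0 − rank ∂_1 = 4 − 3 = 1, and the invariant factors of ∂_1 are all 1, so H_0 ≅ Z.
  H_1: rank ker ∂_1 − rank ∂_2 = (6 − 3) − 3 = 0, and the invariant factors of ∂_2 are all 1, so H_1 ≅ 0.
  H_2: rank ker ∂_2 − rank ∂_3 = (4 − 3) − 0 = 1, and there is no ∂_3, so H_2 ≅ Z.

As a check, the Euler characteristic is 4 − 6 + 4 = 2, which agrees with 1 − 0 + 1 = 2.
(K is a triangulation of the 2-sphere S^2.)

H_0 ≅ Z,  H_1 = 0,  H_2 ≅ Z.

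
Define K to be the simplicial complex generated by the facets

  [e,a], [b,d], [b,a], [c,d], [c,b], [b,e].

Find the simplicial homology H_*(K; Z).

H_0 ≅ Z,  H_1 ≅ Z^2.

K has 5 vertices, 6 edges.
rank ∂_0 = 0, rank ∂_1 = 4 ⇒ b_0 = 5 − 0 − 4 = 1; all invariant factors of ∂_1 are 1 so no torsion. So H_0 = Z.
rank ∂_1 = 4, rank ∂_2 = 0 ⇒ b_1 = 6 − 4 − 0 = 2. So H_1 = Z^2.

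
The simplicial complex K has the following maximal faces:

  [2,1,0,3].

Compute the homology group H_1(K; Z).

H_1 = 0.

We work with the vertex ordering 0 < 1 < 2 < 3. The simplices of K, each written with vertices in increasing order, are:

  0-simplices (4): [0], [1], [2], [3]
  1-simplices (6): [0,1], [0,2], [0,3], [1,2], [1,3], [2,3]
  2-simplices (4): [0,1,2], [0,1,3], [0,2,3], [1,2,3]
  3-simplices (1): [0,1,2,3]

giving chain groups C_0 ≅ Z^4, C_1 ≅ Z^6, C_2 ≅ Z^4, C_3 ≅ Z^1.

∂_1: C_1 → C_0 maps an edge to its endpoints' difference, ∂[p,q] = q − p.
The resulting 4×6 matrix has rank 3, and its Smith normal form has invariant factors (1,1,1).

Boundary ∂_2: C_2 → C_1 maps a triangle to the signed sum of its edges. For instance
  ∂[0,1,3] = [1,3] − [0,3] + [0,1],
  ∂[0,1,2] = [1,2] − [0,2] + [0,1].
The 6×4 boundary matrix has rank 3 and Smith normal form diag(1,1,1).

∂_3: C_3 → C_2 sends each 3-simplex σ to the alternating sum Σ_i (−1)^i (σ with its i-th vertex removed). For instance
  ∂[0,1,2,3] = [1,2,3] − [0,2,3] + [0,1,3] − [0,1,2].
As a 4×1 matrix over Z this has rank 1, with invariant factors (1).

Computing H_k = (kernel of ∂_k) / (image of ∂_{k+1}):

  H_1: rank ker ∂_1 − rank ∂_2 = (6 − 3) − 3 = 0, and the invariant factors of ∂_2 are all 1, so H_1 ≅ 0.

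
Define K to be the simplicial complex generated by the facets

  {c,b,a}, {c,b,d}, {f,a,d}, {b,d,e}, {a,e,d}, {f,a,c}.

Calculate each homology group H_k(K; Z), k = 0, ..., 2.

H_0 = Z,  H_1 = Z,  H_2 = 0.

Order the vertices as a < b < c < d < e < f. Listing each simplex with vertices in this order, K has dimension 2 with simplices:

  0-simplices (6): a, b, c, d, e, f
  1-simplices (12): ab, ac, ad, ae, af, bc, bd, be, cd, cf, de, df
  2-simplices (6): abc, acf, ade, adf, bcd, bde

giving chain groups C_0 ≅ Z^6, C_1 ≅ Z^12, C_2 ≅ Z^6.

Boundary ∂_1: C_1 → C_0 is given by ∂[p,q] = [q] − [p].
The 6×12 boundary matrix has rank 5 and Smith normal form diag(1,1,1,1,1).

The boundary map ∂_2: C_2 → C_1 sends each 2-simplex [p,q,r] to [q,r] − [p,r] + [p,q]. For instance
  ∂ade = de − ae + ad,
  ∂bde = de − be + bd.
The resulting 12×6 matrix has rank 6, and its Smith normal form has invariant factors (1,1,1,1,1,1).

From H_k ≅ ker(∂_k) / im(∂_{k+1}) we obtain:

  H_0: rank C_0 − rank ∂_1 = 6 − 5 = 1, and the invariant factors of ∂_1 are all 1, so H_0 ≅ Z.
  H_1: rank ker ∂_1 − rank ∂_2 = (12 − 5) − 6 = 1, and the invariant factors of ∂_2 are all 1, so H_1 ≅ Z.
  H_2: rank ker ∂_2 − rank ∂_3 = (6 − 6) − 0 = 0, and there is no ∂_3, so H_2 ≅ 0.

(K is a triangulation of the cylinder S^1 x I.)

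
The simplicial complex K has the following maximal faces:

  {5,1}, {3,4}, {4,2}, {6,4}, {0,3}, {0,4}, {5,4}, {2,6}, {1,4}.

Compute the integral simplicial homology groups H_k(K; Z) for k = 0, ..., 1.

H_0 = Z,  H_1 = Z^3.

Take the total order 0 < 1 < 2 < 3 < 4 < 5 < 6 on the vertex set. Then K (dimension 1) consists of the simplices:

  0-simplices (7): [0], [1], [2], [3], [4], [5], [6]
  1-simplices (9): [0,3], [0,4], [1,4], [1,5], [2,4], [2,6], [3,4], [4,5], [4,6]

Hence C_0 ≅ Z^7, C_1 ≅ Z^9.

Boundary ∂_1: C_1 → C_0 is given by ∂[p,q] = [q] − [p]. For instance
  ∂[1,5] = [5] − [1].
The resulting 7×9 matrix has rank 6, and its Smith normal form has invariant factors (1,1,1,1,1,1).

Reading off H_k = ker ∂_k / im ∂_{k+1}:

  H_0: rank C_0 − rank ∂_1 = 7 − 6 = 1, and the invariant factors of ∂_1 are all 1, so H_0 ≅ Z.
  H_1: rank ker ∂_1 − rank ∂_2 = (9 − 6) − 0 = 3, and there is no ∂_2, so H_1 ≅ Z^3.

As a check, the Euler characteristic is 7 − 9 = -2, which agrees with 1 − 3 = -2.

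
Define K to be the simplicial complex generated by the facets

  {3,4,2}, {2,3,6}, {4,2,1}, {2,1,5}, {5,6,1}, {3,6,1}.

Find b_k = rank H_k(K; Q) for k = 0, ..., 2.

Fix the vertex order 1 < 2 < 3 < 4 < 5 < 6 and write every simplex with vertices in increasing order. Then dim K = 2 and the simplices of K are:

  0-simplices (6): [1], [2], [3], [4], [5], [6]
  1-simplices (12): [1,2], [1,3], [1,4], [1,5], [1,6], [2,3], [2,4], [2,5], [2,6], [3,4], [3,6], [5,6]
  2-simplices (6): [1,2,4], [1,2,5], [1,3,6], [1,5,6], [2,3,4], [2,3,6]

so the chain groups are C_0 ≅ Z^6, C_1 ≅ Z^12, C_2 ≅ Z^6.

Boundary ∂_1: C_1 → C_0 sends each edge [p,q] (with p < q) to q − p.
The 6×12 boundary matrix has rank 5 and Smith normal form diag(1,1,1,1,1).

The boundary map ∂_2: C_2 → C_1 maps a triangle to the signed sum of its edges. For instance
  ∂[1,5,6] = [5,6] − [1,6] + [1,5],
  ∂[2,3,4] = [3,4] − [2,4] + [2,3].
The 12×6 boundary matrix has rank 6 and Smith normal form diag(1,1,1,1,1,1).

Now H_k = ker ∂_k / im ∂_{k+1}, so:

  H_0: rank C_0 − rank ∂_1 = 6 − 5 = 1, and the invariant factors of ∂_1 are all 1, so H_0 ≅ Z.
  H_1: rank ker ∂_1 − rank ∂_2 = (12 − 5) − 6 = 1, and the invariant factors of ∂_2 are all 1, so H_1 ≅ Z.
  H_2: rank ker ∂_2 − rank ∂_3 = (6 − 6) − 0 = 0, and there is no ∂_3, so H_2 ≅ 0.

As a check, the Euler characteristic is 6 − 12 + 6 = 0, which agrees with 1 − 1 + 0 = 0.
(K is a triangulation of the cylinder S^1 x I.)

Hence the Betti numbers are b_0 = 1, b_1 = 1, b_2 = 0.

b_0 = 1, b_1 = 1, b_2 = 0.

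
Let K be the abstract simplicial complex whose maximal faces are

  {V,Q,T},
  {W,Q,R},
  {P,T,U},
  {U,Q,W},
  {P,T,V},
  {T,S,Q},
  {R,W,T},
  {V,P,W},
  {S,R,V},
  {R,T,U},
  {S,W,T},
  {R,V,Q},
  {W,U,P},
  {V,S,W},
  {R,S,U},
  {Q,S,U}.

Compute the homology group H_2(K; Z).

H_2 = Z.

Take the total order P < Q < R < S < T < U < V < W on the vertex set. Then K (dimension 2) consists of the simplices:

  0-simplices (8): P, Q, R, S, T, U, V, W
  1-simplices (24): PT, PU, PV, PW, QR, QS, QT, QU, QV, QW, RS, RT, RU, RV, RW, ST, SU, SV, SW, TU, TV, TW, UW, VW
  2-simplices (16): PTU, PTV, PUW, PVW, QRV, QRW, QST, QSU, QTV, QUW, RSU, RSV, RTU, RTW, STW, SVW

Hence C_0 ≅ Z^8, C_1 ≅ Z^24, C_2 ≅ Z^16.

The boundary map ∂_1: C_1 → C_0 is given by ∂[p,q] = [q] − [p]. For instance
  ∂UW = W − U.
The 8×24 boundary matrix has rank 7 and Smith normal form diag(1,1,1,1,1,1,1).

Boundary ∂_2: C_2 → C_1 maps a triangle to the signed sum of its edges. For instance
  ∂RTU = TU − RU + RT,
  ∂PTV = TV − PV + PT.
The 24×16 boundary matrix has rank 15 and Smith normal form diag(1,1,1,1,1,1,1,1,1,1,1,1,1,1,1).

Now H_k = ker ∂_k / im ∂_{k+1}, so:

  H_2: rank ker ∂_2 − rank ∂_3 = (16 − 15) − 0 = 1, and there is no ∂_3, so H_2 ≅ Z.

(K is a triangulation of the torus T^2.)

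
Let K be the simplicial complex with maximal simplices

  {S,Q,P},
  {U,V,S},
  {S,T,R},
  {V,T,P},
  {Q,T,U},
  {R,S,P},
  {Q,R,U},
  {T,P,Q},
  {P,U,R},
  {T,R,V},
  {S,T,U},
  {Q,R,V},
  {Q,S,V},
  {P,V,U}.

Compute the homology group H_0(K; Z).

Take the total order P < Q < R < S < T < U < V on the vertex set. Then K (dimension 2) consists of the simplices:

  0-simplices (7): P, Q, R, S, T, U, V
  1-simplices (21): PQ, PR, PS, PT, PU, PV, QR, QS, QT, QU, QV, RS, RT, RU, RV, ST, SU, SV, TU, TV, UV
  2-simplices (14): PQS, PQT, PRS, PRU, PTV, PUV, QRU, QRV, QSV, QTU, RST, RTV, STU, SUV

Hence C_0 ≅ Z^7, C_1 ≅ Z^21, C_2 ≅ Z^14.

∂_1: C_1 → C_0 is given by ∂[p,q] = [q] − [p].
The 7×21 boundary matrix has rank 6 and Smith normal form diag(1,1,1,1,1,1).

The boundary map ∂_2: C_2 → C_1 sends each 2-simplex [p,q,r] to [q,r] − [p,r] + [p,q]. For instance
  ∂PUV = UV − PV + PU,
  ∂QRV = RV − QV + QR.
This gives a 21×14 integer matrix of rank 13; reducing to Smith normal form yields diagonal entries (1,1,1,1,1,1,1,1,1,1,1,1,1).

Reading off H_k = ker ∂_k / im ∂_{k+1}:

  H_0: rank C_0 − rank ∂_1 = 7 − 6 = 1, and the invariant factors of ∂_1 are all 1, so H_0 = Z.

H_0 = Z.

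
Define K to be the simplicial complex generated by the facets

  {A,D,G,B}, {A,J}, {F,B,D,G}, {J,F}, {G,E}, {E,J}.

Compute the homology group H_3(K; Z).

H_3 = 0.

Take the total order A < B < D < E < F < G < J on the vertex set. Then K (dimension 3) consists of the simplices:

  0-simplices (7): A, B, D, E, F, G, J
  1-simplices (13): AB, AD, AG, AJ, BD, BF, BG, DF, DG, EG, EJ, FG, FJ
  2-simplices (7): ABD, ABG, ADG, BDF, BDG, BFG, DFG
  3-simplices (2): ABDG, BDFG

so the chain groups are C_0 ≅ Z^7, C_1 ≅ Z^13, C_2 ≅ Z^7, C_3 ≅ Z^2.

The boundary map ∂_1: C_1 → C_0 maps an edge to its endpoints' difference, ∂[p,q] = q − p. For instance
  ∂DG = G − D.
The 7×13 boundary matrix has rank 6 and Smith normal form diag(1,1,1,1,1,1).

Boundary ∂_2: C_2 → C_1 acts by ∂[p,q,r] = [q,r] − [p,r] + [p,q]. For instance
  ∂BDF = DF − BF + BD,
  ∂ADG = DG − AG + AD.
The 13×7 boundary matrix has rank 5 and Smith normal form diag(1,1,1,1,1).

The boundary map ∂_3: C_3 → C_2 sends each 3-simplex σ to the alternating sum Σ_i (−1)^i (σ with its i-th vertex removed). For instance
  ∂ABDG = BDG − ADG + ABG − ABD,
  ∂BDFG = DFG − BFG + BDG − BDF.
The resulting 7×2 matrix has rank 2, and its Smith normal form has invariant factors (1,1).

Computing H_k = (kernel of ∂_k) / (image of ∂_{k+1}):

  H_3: rank ker ∂_3 − rank ∂_4 = (2 − 2) − 0 = 0, and there is no ∂_4, so H_3 = 0.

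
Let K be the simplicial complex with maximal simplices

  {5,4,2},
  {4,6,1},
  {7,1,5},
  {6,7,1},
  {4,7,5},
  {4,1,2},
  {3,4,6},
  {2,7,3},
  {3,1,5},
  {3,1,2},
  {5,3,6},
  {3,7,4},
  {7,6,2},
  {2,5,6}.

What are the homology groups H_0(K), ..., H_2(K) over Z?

H_0 ≅ Z,  H_1 ≅ Z^2,  H_2 ≅ Z.

Order the vertices as 1 < 2 < 3 < 4 < 5 < 6 < 7. Listing each simplex with vertices in this order, K has dimension 2 with simplices:

  0-simplices (7): [1], [2], [3], [4], [5], [6], [7]
  1-simplices (21): [1,2], [1,3], [1,4], [1,5], [1,6], [1,7], [2,3], [2,4], [2,5], [2,6], [2,7], [3,4], [3,5], [3,6], [3,7], [4,5], [4,6], [4,7], [5,6], [5,7], [6,7]
  2-simplices (14): [1,2,3], [1,2,4], [1,3,5], [1,4,6], [1,5,7], [1,6,7], [2,3,7], [2,4,5], [2,5,6], [2,6,7], [3,4,6], [3,4,7], [3,5,6], [4,5,7]

giving chain groups C_0 ≅ Z^7, C_1 ≅ Z^21, C_2 ≅ Z^14.

The boundary map ∂_1: C_1 → C_0 is given by ∂[p,q] = [q] − [p]. For instance
  ∂[2,3] = [3] − [2].
The resulting 7×21 matrix has rank 6, and its Smith normal form has invariant factors (1,1,1,1,1,1).

Boundary ∂_2: C_2 → C_1 acts by ∂[p,q,r] = [q,r] − [p,r] + [p,q]. For instance
  ∂[2,4,5] = [4,5] − [2,5] + [2,4],
  ∂[2,6,7] = [6,7] − [2,7] + [2,6].
The 21×14 boundary matrix has rank 13 and Smith normal form diag(1,1,1,1,1,1,1,1,1,1,1,1,1).

Computing H_k = (kernel of ∂_k) / (image of ∂_{k+1}):

  H_0: rank C_0 − rank ∂_1 = 7 − 6 = 1, and the invariant factors of ∂_1 are all 1, so H_0 ≅ Z.
  H_1: rank ker ∂_1 − rank ∂_2 = (21 − 6) − 13 = 2, and the invariant factors of ∂_2 are all 1, so H_1 ≅ Z^2.
  H_2: rank ker ∂_2 − rank ∂_3 = (14 − 13) − 0 = 1, and there is no ∂_3, so H_2 ≅ Z.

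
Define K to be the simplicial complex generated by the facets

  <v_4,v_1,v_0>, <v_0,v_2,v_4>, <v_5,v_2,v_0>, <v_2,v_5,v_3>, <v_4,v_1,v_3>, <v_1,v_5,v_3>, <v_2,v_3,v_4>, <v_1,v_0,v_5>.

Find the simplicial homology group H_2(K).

We work with the vertex ordering v_0 < v_1 < v_2 < v_3 < v_4 < v_5. The simplices of K, each written with vertices in increasing order, are:

  0-simplices (6): [v_0], [v_1], [v_2], [v_3], [v_4], [v_5]
  1-simplices (12): [v_0,v_1], [v_0,v_2], [v_0,v_4], [v_0,v_5], [v_1,v_3], [v_1,v_4], [v_1,v_5], [v_2,v_3], [v_2,v_4], [v_2,v_5], [v_3,v_4], [v_3,v_5]
  2-simplices (8): [v_0,v_1,v_4], [v_0,v_1,v_5], [v_0,v_2,v_4], [v_0,v_2,v_5], [v_1,v_3,v_4], [v_1,v_3,v_5], [v_2,v_3,v_4], [v_2,v_3,v_5]

so the chain groups are C_0 ≅ Z^6, C_1 ≅ Z^12, C_2 ≅ Z^8.

Boundary ∂_1: C_1 → C_0 sends each edge [p,q] (with p < q) to q − p. For instance
  ∂[v_1,v_5] = [v_5] − [v_1].
As a 6×12 matrix over Z this has rank 5, with invariant factors (1,1,1,1,1).

Boundary ∂_2: C_2 → C_1 maps a triangle to the signed sum of its edges. For instance
  ∂[v_2,v_3,v_5] = [v_3,v_5] − [v_2,v_5] + [v_2,v_3],
  ∂[v_0,v_2,v_4] = [v_2,v_4] − [v_0,v_4] + [v_0,v_2].
As a 12×8 matrix over Z this has rank 7, with invariant factors (1,1,1,1,1,1,1).

From H_k ≅ ker(∂_k) / im(∂_{k+1}) we obtain:

  H_2: rank ker ∂_2 − rank ∂_3 = (8 − 7) − 0 = 1, and there is no ∂_3, so H_2 ≅ Z.

(K is a triangulation of the 2-sphere S^2.)

H_2 ≅ Z.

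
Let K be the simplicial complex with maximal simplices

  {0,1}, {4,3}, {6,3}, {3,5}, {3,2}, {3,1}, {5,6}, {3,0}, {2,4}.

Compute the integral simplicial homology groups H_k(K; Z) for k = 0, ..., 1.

H_0 = Z,  H_1 = Z^3.

Take the total order 0 < 1 < 2 < 3 < 4 < 5 < 6 on the vertex set. Then K (dimension 1) consists of the simplices:

  0-simplices (7): [0], [1], [2], [3], [4], [5], [6]
  1-simplices (9): [0,1], [0,3], [1,3], [2,3], [2,4], [3,4], [3,5], [3,6], [5,6]

so the chain groups are C_0 ≅ Z^7, C_1 ≅ Z^9.

Boundary ∂_1: C_1 → C_0 is given by ∂[p,q] = [q] − [p]. For instance
  ∂[3,4] = [4] − [3].
As a 7×9 matrix over Z this has rank 6, with invariant factors (1,1,1,1,1,1).

Reading off H_k = ker ∂_k / im ∂_{k+1}:

  H_0: rank C_0 − rank ∂_1 = 7 − 6 = 1, and the invariant factors of ∂_1 are all 1, so H_0 = Z.
  H_1: rank ker ∂_1 − rank ∂_2 = (9 − 6) − 0 = 3, and there is no ∂_2, so H_1 = Z^3.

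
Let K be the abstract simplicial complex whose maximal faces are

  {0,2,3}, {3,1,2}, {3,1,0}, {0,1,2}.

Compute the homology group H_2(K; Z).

H_2 = Z.

K has 4 vertices, 6 edges, 4 triangles.
rank ∂_2 = 3, rank ∂_3 = 0 ⇒ b_2 = 4 − 3 − 0 = 1. So H_2 = Z.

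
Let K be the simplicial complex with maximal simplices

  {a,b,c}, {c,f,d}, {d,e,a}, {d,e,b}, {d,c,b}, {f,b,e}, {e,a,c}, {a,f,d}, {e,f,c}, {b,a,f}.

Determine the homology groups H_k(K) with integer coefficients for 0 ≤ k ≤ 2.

H_0 = Z,  H_1 = Z_2,  H_2 = 0.

K has 6 vertices, 15 edges, 10 triangles.
rank ∂_0 = 0, rank ∂_1 = 5 ⇒ b_0 = 6 − 0 − 5 = 1; all invariant factors of ∂_1 are 1 so no torsion. So H_0 ≅ Z.
rank ∂_1 = 5, rank ∂_2 = 10 ⇒ b_1 = 15 − 5 − 10 = 0; ∂_2 has invariant factor(s) [2] giving torsion. So H_1 ≅ Z_2.
rank ∂_2 = 10, rank ∂_3 = 0 ⇒ b_2 = 10 − 10 − 0 = 0. So H_2 ≅ 0.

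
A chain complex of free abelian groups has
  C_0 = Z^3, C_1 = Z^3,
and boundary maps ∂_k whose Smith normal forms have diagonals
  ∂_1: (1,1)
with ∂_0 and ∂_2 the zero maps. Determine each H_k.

H_0: b_0 = 3 − 0 − 2 = 1; torsion from ∂_1 factors > 1: none. So H_0 = Z.
H_1: b_1 = 3 − 2 − 0 = 1; torsion from ∂_2 factors > 1: none. So H_1 = Z.

H_0 = Z,  H_1 = Z.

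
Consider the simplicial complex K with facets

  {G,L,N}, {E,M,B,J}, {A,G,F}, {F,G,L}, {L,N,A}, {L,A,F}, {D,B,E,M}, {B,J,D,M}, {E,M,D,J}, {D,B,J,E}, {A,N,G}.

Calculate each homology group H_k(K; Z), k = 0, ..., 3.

H_0 ≅ Z^2,  H_1 = 0,  H_2 ≅ Z,  H_3 ≅ Z.

Fix the vertex order A < B < D < E < F < G < J < L < M < N and write every simplex with vertices in increasing order. Then dim K = 3 and the simplices of K are:

  0-simplices (10): A, B, D, E, F, G, J, L, M, N
  1-simplices (19): AF, AG, AL, AN, BD, BE, BJ, BM, DE, DJ, DM, EJ, EM, FG, FL, GL, GN, JM, LN
  2-simplices (16): AFG, AFL, AGN, ALN, BDE, BDJ, BDM, BEJ, BEM, BJM, DEJ, DEM, DJM, EJM, FGL, GLN
  3-simplices (5): BDEJ, BDEM, BDJM, BEJM, DEJM

Hence C_0 ≅ Z^10, C_1 ≅ Z^19, C_2 ≅ Z^16, C_3 ≅ Z^5.

The boundary map ∂_1: C_1 → C_0 is given by ∂[p,q] = [q] − [p].
As a 10×19 matrix over Z this has rank 8, with invariant factors (1,1,1,1,1,1,1,1).

∂_2: C_2 → C_1 acts by ∂[p,q,r] = [q,r] − [p,r] + [p,q]. For instance
  ∂BDM = DM − BM + BD,
  ∂BDE = DE − BE + BD.
The resulting 19×16 matrix has rank 11, and its Smith normal form has invariant factors (1,1,1,1,1,1,1,1,1,1,1).

The boundary map ∂_3: C_3 → C_2 sends each 3-simplex σ to the alternating sum Σ_i (−1)^i (σ with its i-th vertex removed). For instance
  ∂BEJM = EJM − BJM + BEM − BEJ,
  ∂BDEJ = DEJ − BEJ + BDJ − BDE.
As a 16×5 matrix over Z this has rank 4, with invariant factors (1,1,1,1).

Computing H_k = (kernel of ∂_k) / (image of ∂_{k+1}):

  H_0: rank C_0 − rank ∂_1 = 10 − 8 = 2, and the invariant factors of ∂_1 are all 1, so H_0 = Z^2.
  H_1: rank ker ∂_1 − rank ∂_2 = (19 − 8) − 11 = 0, and the invariant factors of ∂_2 are all 1, so H_1 = 0.
  H_2: rank ker ∂_2 − rank ∂_3 = (16 − 11) − 4 = 1, and the invariant factors of ∂_3 are all 1, so H_2 = Z.
  H_3: rank ker ∂_3 − rank ∂_4 = (5 − 4) − 0 = 1, and there is no ∂_4, so H_3 = Z.

As a check, the Euler characteristic is 10 − 19 + 16 − 5 = 2, which agrees with 2 − 0 + 1 − 1 = 2.
(K is a triangulation of the disjoint union of the 2-sphere S^2 and the 3-sphere S^3.)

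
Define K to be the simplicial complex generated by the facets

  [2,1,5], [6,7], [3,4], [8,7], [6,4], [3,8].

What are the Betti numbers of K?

b_0 = 2, b_1 = 1, b_2 = 0.

Order the vertices as 1 < 2 < 3 < 4 < 5 < 6 < 7 < 8. Listing each simplex with vertices in this order, K has dimension 2 with simplices:

  0-simplices (8): [1], [2], [3], [4], [5], [6], [7], [8]
  1-simplices (8): [1,2], [1,5], [2,5], [3,4], [3,8], [4,6], [6,7], [7,8]
  2-simplices (1): [1,2,5]

Hence C_0 ≅ Z^8, C_1 ≅ Z^8, C_2 ≅ Z^1.

The boundary map ∂_1: C_1 → C_0 maps an edge to its endpoints' difference, ∂[p,q] = q − p.
The 8×8 boundary matrix has rank 6 and Smith normal form diag(1,1,1,1,1,1).

Boundary ∂_2: C_2 → C_1 sends each 2-simplex [p,q,r] to [q,r] − [p,r] + [p,q]. For instance
  ∂[1,2,5] = [2,5] − [1,5] + [1,2].
As a 8×1 matrix over Z this has rank 1, with invariant factors (1).

From H_k ≅ ker(∂_k) / im(∂_{k+1}) we obtain:

  H_0: rank C_0 − rank ∂_1 = 8 − 6 = 2, and the invariant factors of ∂_1 are all 1, so H_0 = Z^2.
  H_1: rank ker ∂_1 − rank ∂_2 = (8 − 6) − 1 = 1, and the invariant factors of ∂_2 are all 1, so H_1 = Z.
  H_2: rank ker ∂_2 − rank ∂_3 = (1 − 1) − 0 = 0, and there is no ∂_3, so H_2 = 0.

As a check, the Euler characteristic is 8 − 8 + 1 = 1, which agrees with 2 − 1 + 0 = 1.
(K is a triangulation of the disjoint union of the circle S^1 and the 2-simplex.)

Hence the Betti numbers are b_0 = 2, b_1 = 1, b_2 = 0.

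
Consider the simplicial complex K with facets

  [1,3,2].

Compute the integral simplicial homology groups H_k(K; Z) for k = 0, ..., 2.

H_0 ≅ Z,  H_1 = 0,  H_2 = 0.

Order the vertices as 1 < 2 < 3. Listing each simplex with vertices in this order, K has dimension 2 with simplices:

  0-simplices (3): [1], [2], [3]
  1-simplices (3): [1,2], [1,3], [2,3]
  2-simplices (1): [1,2,3]

giving chain groups C_0 ≅ Z^3, C_1 ≅ Z^3, C_2 ≅ Z^1.

Boundary ∂_1: C_1 → C_0 maps an edge to its endpoints' difference, ∂[p,q] = q − p.
As a 3×3 matrix over Z this has rank 2, with invariant factors (1,1).

Boundary ∂_2: C_2 → C_1 acts by ∂[p,q,r] = [q,r] − [p,r] + [p,q]. For instance
  ∂[1,2,3] = [2,3] − [1,3] + [1,2].
The 3×1 boundary matrix has rank 1 and Smith normal form diag(1).

Now H_k = ker ∂_k / im ∂_{k+1}, so:

  H_0: rank C_0 − rank ∂_1 = 3 − 2 = 1, and the invariant factors of ∂_1 are all 1, so H_0 ≅ Z.
  H_1: rank ker ∂_1 − rank ∂_2 = (3 − 2) − 1 = 0, and the invariant factors of ∂_2 are all 1, so H_1 ≅ 0.
  H_2: rank ker ∂_2 − rank ∂_3 = (1 − 1) − 0 = 0, and there is no ∂_3, so H_2 ≅ 0.

(K is a triangulation of the 2-simplex.)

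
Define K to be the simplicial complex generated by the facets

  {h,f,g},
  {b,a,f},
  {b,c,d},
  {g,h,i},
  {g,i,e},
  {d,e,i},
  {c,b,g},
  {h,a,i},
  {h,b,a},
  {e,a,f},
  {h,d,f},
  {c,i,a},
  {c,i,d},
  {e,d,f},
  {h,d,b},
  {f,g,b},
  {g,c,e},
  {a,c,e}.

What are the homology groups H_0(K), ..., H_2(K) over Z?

Fix the vertex order a < b < c < d < e < f < g < h < i and write every simplex with vertices in increasing order. Then dim K = 2 and the simplices of K are:

  0-simplices (9): a, b, c, d, e, f, g, h, i
  1-simplices (27): ab, ac, ae, af, ah, ai, bc, bd, bf, bg, bh, cd, ce, cg, ci, de, df, dh, di, ef, eg, ei, fg, fh, gh, gi, hi
  2-simplices (18): abf, abh, ace, aci, aef, ahi, bcd, bcg, bdh, bfg, cdi, ceg, def, dei, dfh, egi, fgh, ghi

Hence C_0 ≅ Z^9, C_1 ≅ Z^27, C_2 ≅ Z^18.

The boundary map ∂_1: C_1 → C_0 maps an edge to its endpoints' difference, ∂[p,q] = q − p. For instance
  ∂gi = i − g.
The 9×27 boundary matrix has rank 8 and Smith normal form diag(1,1,1,1,1,1,1,1).

∂_2: C_2 → C_1 maps a triangle to the signed sum of its edges. For instance
  ∂bdh = dh − bh + bd,
  ∂bcg = cg − bg + bc.
The 27×18 boundary matrix has rank 18 and Smith normal form diag(1,1,1,1,1,1,1,1,1,1,1,1,1,1,1,1,1,2).

Now H_k = ker ∂_k / im ∂_{k+1}, so:

  H_0: rank C_0 − rank ∂_1 = 9 − 8 = 1, and the invariant factors of ∂_1 are all 1, so H_0 = Z.
  H_1: rank ker ∂_1 − rank ∂_2 = (27 − 8) − 18 = 1, and ∂_2 has invariant factor 2 > 1, so H_1 = Z ⊕ Z/2Z.
  H_2: rank ker ∂_2 − rank ∂_3 = (18 − 18) − 0 = 0, and there is no ∂_3, so H_2 = 0.

(K is a triangulation of the Klein bottle.)

H_0 = Z,  H_1 = Z ⊕ Z/2Z,  H_2 = 0.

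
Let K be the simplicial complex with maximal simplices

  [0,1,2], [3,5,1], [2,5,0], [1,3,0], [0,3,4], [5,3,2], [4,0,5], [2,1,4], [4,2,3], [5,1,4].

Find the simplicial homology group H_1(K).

Take the total order 0 < 1 < 2 < 3 < 4 < 5 on the vertex set. Then K (dimension 2) consists of the simplices:

  0-simplices (6): [0], [1], [2], [3], [4], [5]
  1-simplices (15): [0,1], [0,2], [0,3], [0,4], [0,5], [1,2], [1,3], [1,4], [1,5], [2,3], [2,4], [2,5], [3,4], [3,5], [4,5]
  2-simplices (10): [0,1,2], [0,1,3], [0,2,5], [0,3,4], [0,4,5], [1,2,4], [1,3,5], [1,4,5], [2,3,4], [2,3,5]

Hence C_0 ≅ Z^6, C_1 ≅ Z^15, C_2 ≅ Z^10.

Boundary ∂_1: C_1 → C_0 sends each edge [p,q] (with p < q) to q − p. For instance
  ∂[1,5] = [5] − [1].
The 6×15 boundary matrix has rank 5 and Smith normal form diag(1,1,1,1,1).

Boundary ∂_2: C_2 → C_1 sends each 2-simplex [p,q,r] to [q,r] − [p,r] + [p,q]. For instance
  ∂[1,3,5] = [3,5] − [1,5] + [1,3],
  ∂[1,4,5] = [4,5] − [1,5] + [1,4].
The resulting 15×10 matrix has rank 10, and its Smith normal form has invariant factors (1,1,1,1,1,1,1,1,1,2).

From H_k ≅ ker(∂_k) / im(∂_{k+1}) we obtain:

  H_1: rank ker ∂_1 − rank ∂_2 = (15 − 5) − 10 = 0, and ∂_2 has invariant factor 2 > 1, so H_1 = Z/2.

H_1 = Z/2.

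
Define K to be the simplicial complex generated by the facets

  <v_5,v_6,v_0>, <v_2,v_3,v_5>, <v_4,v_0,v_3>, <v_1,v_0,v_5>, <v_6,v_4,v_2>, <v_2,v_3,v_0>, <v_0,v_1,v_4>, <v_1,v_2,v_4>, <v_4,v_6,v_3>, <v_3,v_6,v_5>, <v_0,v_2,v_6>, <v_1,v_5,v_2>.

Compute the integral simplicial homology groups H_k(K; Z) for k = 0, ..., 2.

Order the vertices as v_0 < v_1 < v_2 < v_3 < v_4 < v_5 < v_6. Listing each simplex with vertices in this order, K has dimension 2 with simplices:

  0-simplices (7): [v_0], [v_1], [v_2], [v_3], [v_4], [v_5], [v_6]
  1-simplices (18): (18 of them)
  2-simplices (12): (12 of them)

giving chain groups C_0 ≅ Z^7, C_1 ≅ Z^18, C_2 ≅ Z^12.

∂_1: C_1 → C_0 maps an edge to its endpoints' difference, ∂[p,q] = q − p. For instance
  ∂[v_2,v_3] = [v_3] − [v_2].
The resulting 7×18 matrix has rank 6, and its Smith normal form has invariant factors (1,1,1,1,1,1).

∂_2: C_2 → C_1 maps a triangle to the signed sum of its edges. For instance
  ∂[v_2,v_3,v_5] = [v_3,v_5] − [v_2,v_5] + [v_2,v_3],
  ∂[v_0,v_1,v_5] = [v_1,v_5] − [v_0,v_5] + [v_0,v_1].
The resulting 18×12 matrix has rank 12, and its Smith normal form has invariant factors (1,1,1,1,1,1,1,1,1,1,1,2).

From H_k ≅ ker(∂_k) / im(∂_{k+1}) we obtain:

  H_0: rank C_0 − rank ∂_1 = 7 − 6 = 1, and the invariant factors of ∂_1 are all 1, so H_0 = Z.
  H_1: rank ker ∂_1 − rank ∂_2 = (18 − 6) − 12 = 0, and ∂_2 has invariant factor 2 > 1, so H_1 = Z/2Z.
  H_2: rank ker ∂_2 − rank ∂_3 = (12 − 12) − 0 = 0, and there is no ∂_3, so H_2 = 0.

As a check, the Euler characteristic is 7 − 18 + 12 = 1, which agrees with 1 − 0 + 0 = 1.

H_0 ≅ Z,  H_1 ≅ Z/2Z,  H_2 = 0.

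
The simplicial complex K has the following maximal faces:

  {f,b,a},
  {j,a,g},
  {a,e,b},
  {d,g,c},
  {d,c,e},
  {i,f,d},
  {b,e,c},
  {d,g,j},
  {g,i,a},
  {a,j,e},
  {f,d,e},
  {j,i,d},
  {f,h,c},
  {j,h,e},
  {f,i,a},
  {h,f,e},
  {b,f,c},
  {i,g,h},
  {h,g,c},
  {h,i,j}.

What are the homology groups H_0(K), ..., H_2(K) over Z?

Fix the vertex order a < b < c < d < e < f < g < h < i < j and write every simplex with vertices in increasing order. Then dim K = 2 and the simplices of K are:

  0-simplices (10): a, b, c, d, e, f, g, h, i, j
  1-simplices (30): ab, ae, af, ag, ai, aj, bc, be, bf, cd, ce, cf, cg, ch, de, df, dg, di, dj, ef, eh, ej, fh, fi, gh, gi, gj, hi, hj, ij
  2-simplices (20): abe, abf, aej, afi, agi, agj, bce, bcf, cde, cdg, cfh, cgh, def, dfi, dgj, dij, efh, ehj, ghi, hij

giving chain groups C_0 ≅ Z^10, C_1 ≅ Z^30, C_2 ≅ Z^20.

Boundary ∂_1: C_1 → C_0 is given by ∂[p,q] = [q] − [p]. For instance
  ∂gj = j − g.
The 10×30 boundary matrix has rank 9 and Smith normal form diag(1,1,1,1,1,1,1,1,1).

∂_2: C_2 → C_1 sends each 2-simplex [p,q,r] to [q,r] − [p,r] + [p,q]. For instance
  ∂dij = ij − dj + di,
  ∂def = ef − df + de.
This gives a 30×20 integer matrix of rank 20; reducing to Smith normal form yields diagonal entries (1,1,1,1,1,1,1,1,1,1,1,1,1,1,1,1,1,1,1,2).

Now H_k = ker ∂_k / im ∂_{k+1}, so:

  H_0: rank C_0 − rank ∂_1 = 10 − 9 = 1, and the invariant factors of ∂_1 are all 1, so H_0 = Z.
  H_1: rank ker ∂_1 − rank ∂_2 = (30 − 9) − 20 = 1, and ∂_2 has invariant factor 2 > 1, so H_1 = Z ⊕ Z/2Z.
  H_2: rank ker ∂_2 − rank ∂_3 = (20 − 20) − 0 = 0, and there is no ∂_3, so H_2 = 0.

H_0 = Z,  H_1 = Z ⊕ Z/2Z,  H_2 = 0.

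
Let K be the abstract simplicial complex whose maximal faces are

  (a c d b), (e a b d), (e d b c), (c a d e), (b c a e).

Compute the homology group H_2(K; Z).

Fix the vertex order a < b < c < d < e and write every simplex with vertices in increasing order. Then dim K = 3 and the simplices of K are:

  0-simplices (5): a, b, c, d, e
  1-simplices (10): ab, ac, ad, ae, bc, bd, be, cd, ce, de
  2-simplices (10): abc, abd, abe, acd, ace, ade, bcd, bce, bde, cde
  3-simplices (5): abcd, abce, abde, acde, bcde

so the chain groups are C_0 ≅ Z^5, C_1 ≅ Z^10, C_2 ≅ Z^10, C_3 ≅ Z^5.

The boundary map ∂_1: C_1 → C_0 sends each edge [p,q] (with p < q) to q − p. For instance
  ∂ab = b − a.
As a 5×10 matrix over Z this has rank 4, with invariant factors (1,1,1,1).

∂_2: C_2 → C_1 acts by ∂[p,q,r] = [q,r] − [p,r] + [p,q]. For instance
  ∂bcd = cd − bd + bc,
  ∂cde = de − ce + cd.
This gives a 10×10 integer matrix of rank 6; reducing to Smith normal form yields diagonal entries (1,1,1,1,1,1).

Boundary ∂_3: C_3 → C_2 sends each 3-simplex σ to the alternating sum Σ_i (−1)^i (σ with its i-th vertex removed). For instance
  ∂bcde = cde − bde + bce − bcd,
  ∂abce = bce − ace + abe − abc.
The resulting 10×5 matrix has rank 4, and its Smith normal form has invariant factors (1,1,1,1).

Now H_k = ker ∂_k / im ∂_{k+1}, so:

  H_2: rank ker ∂_2 − rank ∂_3 = (10 − 6) − 4 = 0, and the invariant factors of ∂_3 are all 1, so H_2 ≅ 0.

H_2 ≅ 0.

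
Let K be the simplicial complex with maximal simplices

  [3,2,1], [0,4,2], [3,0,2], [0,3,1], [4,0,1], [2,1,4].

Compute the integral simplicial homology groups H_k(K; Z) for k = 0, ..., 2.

H_0 ≅ Z,  H_1 = 0,  H_2 ≅ Z.

We work with the vertex ordering 0 < 1 < 2 < 3 < 4. The simplices of K, each written with vertices in increasing order, are:

  0-simplices (5): [0], [1], [2], [3], [4]
  1-simplices (9): [0,1], [0,2], [0,3], [0,4], [1,2], [1,3], [1,4], [2,3], [2,4]
  2-simplices (6): [0,1,3], [0,1,4], [0,2,3], [0,2,4], [1,2,3], [1,2,4]

giving chain groups C_0 ≅ Z^5, C_1 ≅ Z^9, C_2 ≅ Z^6.

The boundary map ∂_1: C_1 → C_0 is given by ∂[p,q] = [q] − [p]. For instance
  ∂[1,3] = [3] − [1].
The 5×9 boundary matrix has rank 4 and Smith normal form diag(1,1,1,1).

Boundary ∂_2: C_2 → C_1 maps a triangle to the signed sum of its edges. For instance
  ∂[0,1,4] = [1,4] − [0,4] + [0,1],
  ∂[0,1,3] = [1,3] − [0,3] + [0,1].
The 9×6 boundary matrix has rank 5 and Smith normal form diag(1,1,1,1,1).

Reading off H_k = ker ∂_k / im ∂_{k+1}:

  H_0: rank C_0 − rank ∂_1 = 5 − 4 = 1, and the invariant factors of ∂_1 are all 1, so H_0 ≅ Z.
  H_1: rank ker ∂_1 − rank ∂_2 = (9 − 4) − 5 = 0, and the invariant factors of ∂_2 are all 1, so H_1 ≅ 0.
  H_2: rank ker ∂_2 − rank ∂_3 = (6 − 5) − 0 = 1, and there is no ∂_3, so H_2 ≅ Z.

As a check, the Euler characteristic is 5 − 9 + 6 = 2, which agrees with 1 − 0 + 1 = 2.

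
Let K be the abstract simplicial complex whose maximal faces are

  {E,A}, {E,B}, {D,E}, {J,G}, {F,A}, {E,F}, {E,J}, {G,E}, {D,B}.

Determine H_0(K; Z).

H_0 ≅ Z.

K has 7 vertices, 9 edges.
rank ∂_0 = 0, rank ∂_1 = 6 ⇒ b_0 = 7 − 0 − 6 = 1; all invariant factors of ∂_1 are 1 so no torsion. So H_0 ≅ Z.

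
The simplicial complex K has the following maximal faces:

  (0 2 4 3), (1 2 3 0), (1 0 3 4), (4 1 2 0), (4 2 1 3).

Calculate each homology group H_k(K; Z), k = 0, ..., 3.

H_0 = Z,  H_1 = 0,  H_2 = 0,  H_3 = Z.

Order the vertices as 0 < 1 < 2 < 3 < 4. Listing each simplex with vertices in this order, K has dimension 3 with simplices:

  0-simplices (5): [0], [1], [2], [3], [4]
  1-simplices (10): [0,1], [0,2], [0,3], [0,4], [1,2], [1,3], [1,4], [2,3], [2,4], [3,4]
  2-simplices (10): [0,1,2], [0,1,3], [0,1,4], [0,2,3], [0,2,4], [0,3,4], [1,2,3], [1,2,4], [1,3,4], [2,3,4]
  3-simplices (5): [0,1,2,3], [0,1,2,4], [0,1,3,4], [0,2,3,4], [1,2,3,4]

so the chain groups are C_0 ≅ Z^5, C_1 ≅ Z^10, C_2 ≅ Z^10, C_3 ≅ Z^5.

Boundary ∂_1: C_1 → C_0 sends each edge [p,q] (with p < q) to q − p. For instance
  ∂[1,3] = [3] − [1].
The resulting 5×10 matrix has rank 4, and its Smith normal form has invariant factors (1,1,1,1).

Boundary ∂_2: C_2 → C_1 sends each 2-simplex [p,q,r] to [q,r] − [p,r] + [p,q]. For instance
  ∂[0,1,4] = [1,4] − [0,4] + [0,1],
  ∂[1,2,3] = [2,3] − [1,3] + [1,2].
The 10×10 boundary matrix has rank 6 and Smith normal form diag(1,1,1,1,1,1).

The boundary map ∂_3: C_3 → C_2 sends each 3-simplex σ to the alternating sum Σ_i (−1)^i (σ with its i-th vertex removed). For instance
  ∂[0,1,3,4] = [1,3,4] − [0,3,4] + [0,1,4] − [0,1,3],
  ∂[1,2,3,4] = [2,3,4] − [1,3,4] + [1,2,4] − [1,2,3].
This gives a 10×5 integer matrix of rank 4; reducing to Smith normal form yields diagonal entries (1,1,1,1).

Computing H_k = (kernel of ∂_k) / (image of ∂_{k+1}):

  H_0: rank C_0 − rank ∂_1 = 5 − 4 = 1, and the invariant factors of ∂_1 are all 1, so H_0 ≅ Z.
  H_1: rank ker ∂_1 − rank ∂_2 = (10 − 4) − 6 = 0, and the invariant factors of ∂_2 are all 1, so H_1 ≅ 0.
  H_2: rank ker ∂_2 − rank ∂_3 = (10 − 6) − 4 = 0, and the invariant factors of ∂_3 are all 1, so H_2 ≅ 0.
  H_3: rank ker ∂_3 − rank ∂_4 = (5 − 4) − 0 = 1, and there is no ∂_4, so H_3 ≅ Z.

(K is a triangulation of the 3-sphere S^3.)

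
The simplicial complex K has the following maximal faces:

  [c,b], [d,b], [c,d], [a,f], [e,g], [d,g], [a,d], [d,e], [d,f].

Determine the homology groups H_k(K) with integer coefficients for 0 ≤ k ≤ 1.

H_0 ≅ Z,  H_1 ≅ Z^3.

Order the vertices as a < b < c < d < e < f < g. Listing each simplex with vertices in this order, K has dimension 1 with simplices:

  0-simplices (7): a, b, c, d, e, f, g
  1-simplices (9): ad, af, bc, bd, cd, de, df, dg, eg

giving chain groups C_0 ≅ Z^7, C_1 ≅ Z^9.

Boundary ∂_1: C_1 → C_0 is given by ∂[p,q] = [q] − [p]. For instance
  ∂bc = c − b.
As a 7×9 matrix over Z this has rank 6, with invariant factors (1,1,1,1,1,1).

From H_k ≅ ker(∂_k) / im(∂_{k+1}) we obtain:

  H_0: rank C_0 − rank ∂_1 = 7 − 6 = 1, and the invariant factors of ∂_1 are all 1, so H_0 = Z.
  H_1: rank ker ∂_1 − rank ∂_2 = (9 − 6) − 0 = 3, and there is no ∂_2, so H_1 = Z^3.

(K is a triangulation of a wedge of 3 circles.)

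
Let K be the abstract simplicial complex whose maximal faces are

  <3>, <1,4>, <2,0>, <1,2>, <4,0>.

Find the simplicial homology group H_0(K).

We work with the vertex ordering 0 < 1 < 2 < 3 < 4. The simplices of K, each written with vertices in increasing order, are:

  0-simplices (5): [0], [1], [2], [3], [4]
  1-simplices (4): [0,2], [0,4], [1,2], [1,4]

giving chain groups C_0 ≅ Z^5, C_1 ≅ Z^4.

The boundary map ∂_1: C_1 → C_0 sends each edge [p,q] (with p < q) to q − p. For instance
  ∂[0,4] = [4] − [0].
The 5×4 boundary matrix has rank 3 and Smith normal form diag(1,1,1).

Computing H_k = (kernel of ∂_k) / (image of ∂_{k+1}):

  H_0: rank C_0 − rank ∂_1 = 5 − 3 = 2, and the invariant factors of ∂_1 are all 1, so H_0 ≅ Z^2.

H_0 = Z^2.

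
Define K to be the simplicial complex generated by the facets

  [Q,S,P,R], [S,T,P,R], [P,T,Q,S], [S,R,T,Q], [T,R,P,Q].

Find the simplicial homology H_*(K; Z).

Fix the vertex order P < Q < R < S < T and write every simplex with vertices in increasing order. Then dim K = 3 and the simplices of K are:

  0-simplices (5): P, Q, R, S, T
  1-simplices (10): PQ, PR, PS, PT, QR, QS, QT, RS, RT, ST
  2-simplices (10): PQR, PQS, PQT, PRS, PRT, PST, QRS, QRT, QST, RST
  3-simplices (5): PQRS, PQRT, PQST, PRST, QRST

giving chain groups C_0 ≅ Z^5, C_1 ≅ Z^10, C_2 ≅ Z^10, C_3 ≅ Z^5.

∂_1: C_1 → C_0 is given by ∂[p,q] = [q] − [p].
The resulting 5×10 matrix has rank 4, and its Smith normal form has invariant factors (1,1,1,1).

∂_2: C_2 → C_1 maps a triangle to the signed sum of its edges. For instance
  ∂PQS = QS − PS + PQ,
  ∂PRS = RS − PS + PR.
This gives a 10×10 integer matrix of rank 6; reducing to Smith normal form yields diagonal entries (1,1,1,1,1,1).

The boundary map ∂_3: C_3 → C_2 sends each 3-simplex σ to the alternating sum Σ_i (−1)^i (σ with its i-th vertex removed). For instance
  ∂PQST = QST − PST + PQT − PQS,
  ∂QRST = RST − QST + QRT − QRS.
The 10×5 boundary matrix has rank 4 and Smith normal form diag(1,1,1,1).

Now H_k = ker ∂_k / im ∂_{k+1}, so:

  H_0: rank C_0 − rank ∂_1 = 5 − 4 = 1, and the invariant factors of ∂_1 are all 1, so H_0 ≅ Z.
  H_1: rank ker ∂_1 − rank ∂_2 = (10 − 4) − 6 = 0, and the invariant factors of ∂_2 are all 1, so H_1 ≅ 0.
  H_2: rank ker ∂_2 − rank ∂_3 = (10 − 6) − 4 = 0, and the invariant factors of ∂_3 are all 1, so H_2 ≅ 0.
  H_3: rank ker ∂_3 − rank ∂_4 = (5 − 4) − 0 = 1, and there is no ∂_4, so H_3 ≅ Z.

As a check, the Euler characteristic is 5 − 10 + 10 − 5 = 0, which agrees with 1 − 0 + 0 − 1 = 0.

H_0 = Z,  H_1 = 0,  H_2 = 0,  H_3 = Z.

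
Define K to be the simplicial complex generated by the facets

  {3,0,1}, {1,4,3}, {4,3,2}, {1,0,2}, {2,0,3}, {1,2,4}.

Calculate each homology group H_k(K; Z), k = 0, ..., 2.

Fix the vertex order 0 < 1 < 2 < 3 < 4 and write every simplex with vertices in increasing order. Then dim K = 2 and the simplices of K are:

  0-simplices (5): [0], [1], [2], [3], [4]
  1-simplices (9): [0,1], [0,2], [0,3], [1,2], [1,3], [1,4], [2,3], [2,4], [3,4]
  2-simplices (6): [0,1,2], [0,1,3], [0,2,3], [1,2,4], [1,3,4], [2,3,4]

giving chain groups C_0 ≅ Z^5, C_1 ≅ Z^9, C_2 ≅ Z^6.

Boundary ∂_1: C_1 → C_0 sends each edge [p,q] (with p < q) to q − p.
The 5×9 boundary matrix has rank 4 and Smith normal form diag(1,1,1,1).

∂_2: C_2 → C_1 sends each 2-simplex [p,q,r] to [q,r] − [p,r] + [p,q]. For instance
  ∂[0,1,2] = [1,2] − [0,2] + [0,1],
  ∂[0,2,3] = [2,3] − [0,3] + [0,2].
The resulting 9×6 matrix has rank 5, and its Smith normal form has invariant factors (1,1,1,1,1).

Computing H_k = (kernel of ∂_k) / (image of ∂_{k+1}):

  H_0: rank C_0 − rank ∂_1 = 5 − 4 = 1, and the invariant factors of ∂_1 are all 1, so H_0 = Z.
  H_1: rank ker ∂_1 − rank ∂_2 = (9 − 4) − 5 = 0, and the invariant factors of ∂_2 are all 1, so H_1 = 0.
  H_2: rank ker ∂_2 − rank ∂_3 = (6 − 5) − 0 = 1, and there is no ∂_3, so H_2 = Z.

H_0 = Z,  H_1 = 0,  H_2 = Z.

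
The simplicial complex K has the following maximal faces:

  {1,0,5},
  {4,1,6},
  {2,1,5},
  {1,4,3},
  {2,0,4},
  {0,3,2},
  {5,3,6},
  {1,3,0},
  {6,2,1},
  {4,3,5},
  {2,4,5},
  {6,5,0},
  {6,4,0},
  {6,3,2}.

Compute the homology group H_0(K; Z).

H_0 = Z.

Fix the vertex order 0 < 1 < 2 < 3 < 4 < 5 < 6 and write every simplex with vertices in increasing order. Then dim K = 2 and the simplices of K are:

  0-simplices (7): [0], [1], [2], [3], [4], [5], [6]
  1-simplices (21): [0,1], [0,2], [0,3], [0,4], [0,5], [0,6], [1,2], [1,3], [1,4], [1,5], [1,6], [2,3], [2,4], [2,5], [2,6], [3,4], [3,5], [3,6], [4,5], [4,6], [5,6]
  2-simplices (14): [0,1,3], [0,1,5], [0,2,3], [0,2,4], [0,4,6], [0,5,6], [1,2,5], [1,2,6], [1,3,4], [1,4,6], [2,3,6], [2,4,5], [3,4,5], [3,5,6]

giving chain groups C_0 ≅ Z^7, C_1 ≅ Z^21, C_2 ≅ Z^14.

Boundary ∂_1: C_1 → C_0 maps an edge to its endpoints' difference, ∂[p,q] = q − p. For instance
  ∂[5,6] = [6] − [5].
This gives a 7×21 integer matrix of rank 6; reducing to Smith normal form yields diagonal entries (1,1,1,1,1,1).

∂_2: C_2 → C_1 maps a triangle to the signed sum of its edges. For instance
  ∂[0,1,3] = [1,3] − [0,3] + [0,1],
  ∂[1,2,6] = [2,6] − [1,6] + [1,2].
The 21×14 boundary matrix has rank 13 and Smith normal form diag(1,1,1,1,1,1,1,1,1,1,1,1,1).

From H_k ≅ ker(∂_k) / im(∂_{k+1}) we obtain:

  H_0: rank C_0 − rank ∂_1 = 7 − 6 = 1, and the invariant factors of ∂_1 are all 1, so H_0 = Z.

(K is a triangulation of the torus T^2.)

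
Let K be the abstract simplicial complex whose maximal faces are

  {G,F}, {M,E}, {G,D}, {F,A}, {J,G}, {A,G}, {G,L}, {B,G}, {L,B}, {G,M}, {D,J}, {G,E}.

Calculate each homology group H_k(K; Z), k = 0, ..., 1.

H_0 = Z,  H_1 = Z^4.

Take the total order A < B < D < E < F < G < J < L < M on the vertex set. Then K (dimension 1) consists of the simplices:

  0-simplices (9): A, B, D, E, F, G, J, L, M
  1-simplices (12): AF, AG, BG, BL, DG, DJ, EG, EM, FG, GJ, GL, GM

Hence C_0 ≅ Z^9, C_1 ≅ Z^12.

Boundary ∂_1: C_1 → C_0 maps an edge to its endpoints' difference, ∂[p,q] = q − p.
This gives a 9×12 integer matrix of rank 8; reducing to Smith normal form yields diagonal entries (1,1,1,1,1,1,1,1).

From H_k ≅ ker(∂_k) / im(∂_{k+1}) we obtain:

  H_0: rank C_0 − rank ∂_1 = 9 − 8 = 1, and the invariant factors of ∂_1 are all 1, so H_0 = Z.
  H_1: rank ker ∂_1 − rank ∂_2 = (12 − 8) − 0 = 4, and there is no ∂_2, so H_1 = Z^4.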